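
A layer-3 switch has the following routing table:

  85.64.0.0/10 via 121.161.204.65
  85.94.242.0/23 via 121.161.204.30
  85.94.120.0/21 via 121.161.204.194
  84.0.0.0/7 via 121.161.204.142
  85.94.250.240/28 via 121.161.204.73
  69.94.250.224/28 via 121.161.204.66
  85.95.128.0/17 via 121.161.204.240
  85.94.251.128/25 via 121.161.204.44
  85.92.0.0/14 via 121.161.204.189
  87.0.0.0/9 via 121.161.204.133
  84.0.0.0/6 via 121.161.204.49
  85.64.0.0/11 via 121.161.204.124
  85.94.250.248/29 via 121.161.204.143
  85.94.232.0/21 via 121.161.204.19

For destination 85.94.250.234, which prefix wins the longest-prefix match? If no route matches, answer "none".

Entries matching 85.94.250.234:
  84.0.0.0/6 (84.0.0.0 - 87.255.255.255)
  84.0.0.0/7 (84.0.0.0 - 85.255.255.255)
  85.64.0.0/10 (85.64.0.0 - 85.127.255.255)
  85.64.0.0/11 (85.64.0.0 - 85.95.255.255)
  85.92.0.0/14 (85.92.0.0 - 85.95.255.255)
Most specific is 85.92.0.0/14.

85.92.0.0/14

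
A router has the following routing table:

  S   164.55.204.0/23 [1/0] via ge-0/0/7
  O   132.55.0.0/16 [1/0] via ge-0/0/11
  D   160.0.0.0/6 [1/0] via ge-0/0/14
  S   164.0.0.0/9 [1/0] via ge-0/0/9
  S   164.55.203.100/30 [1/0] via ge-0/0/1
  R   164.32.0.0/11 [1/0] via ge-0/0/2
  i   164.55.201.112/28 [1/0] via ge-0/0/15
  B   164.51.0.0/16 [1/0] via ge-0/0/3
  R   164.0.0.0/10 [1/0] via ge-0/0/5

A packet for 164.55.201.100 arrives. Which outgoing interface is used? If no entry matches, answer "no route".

Routes whose prefix contains 164.55.201.100:
  164.0.0.0/9 (164.0.0.0 - 164.127.255.255) -> ge-0/0/9
  164.0.0.0/10 (164.0.0.0 - 164.63.255.255) -> ge-0/0/5
  164.32.0.0/11 (164.32.0.0 - 164.63.255.255) -> ge-0/0/2
More-specific entries that do NOT match:
  164.55.203.100/30 (164.55.203.100 - 164.55.203.103) does not contain 164.55.201.100
  164.55.201.112/28 (164.55.201.112 - 164.55.201.127) does not contain 164.55.201.100
  164.55.204.0/23 (164.55.204.0 - 164.55.205.255) does not contain 164.55.201.100
  132.55.0.0/16 (132.55.0.0 - 132.55.255.255) does not contain 164.55.201.100
  164.51.0.0/16 (164.51.0.0 - 164.51.255.255) does not contain 164.55.201.100
Longest matching prefix is /11 -> interface ge-0/0/2.

ge-0/0/2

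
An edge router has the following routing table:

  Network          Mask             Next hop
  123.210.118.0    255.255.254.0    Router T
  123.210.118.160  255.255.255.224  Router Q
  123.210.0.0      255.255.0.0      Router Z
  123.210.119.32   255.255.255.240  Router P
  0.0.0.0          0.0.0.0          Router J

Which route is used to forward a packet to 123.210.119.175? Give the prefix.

123.210.118.0/23

Entries matching 123.210.119.175:
  0.0.0.0/0 (default, matches everything)
  123.210.0.0/16 (123.210.0.0 - 123.210.255.255)
  123.210.118.0/23 (123.210.118.0 - 123.210.119.255)
Most specific is 123.210.118.0/23.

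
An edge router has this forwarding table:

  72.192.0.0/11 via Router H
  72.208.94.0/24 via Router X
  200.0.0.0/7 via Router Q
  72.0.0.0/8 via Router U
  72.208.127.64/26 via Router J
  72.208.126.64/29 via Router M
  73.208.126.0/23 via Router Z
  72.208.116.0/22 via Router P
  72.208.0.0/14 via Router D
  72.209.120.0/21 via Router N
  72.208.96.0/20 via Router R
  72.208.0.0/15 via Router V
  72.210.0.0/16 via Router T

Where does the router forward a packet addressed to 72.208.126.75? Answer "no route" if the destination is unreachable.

Routes whose prefix contains 72.208.126.75:
  72.0.0.0/8 (72.0.0.0 - 72.255.255.255) -> Router U
  72.192.0.0/11 (72.192.0.0 - 72.223.255.255) -> Router H
  72.208.0.0/14 (72.208.0.0 - 72.211.255.255) -> Router D
  72.208.0.0/15 (72.208.0.0 - 72.209.255.255) -> Router V
More-specific entries that do NOT match:
  72.208.126.64/29 (72.208.126.64 - 72.208.126.71) does not contain 72.208.126.75
  72.208.127.64/26 (72.208.127.64 - 72.208.127.127) does not contain 72.208.126.75
  72.208.94.0/24 (72.208.94.0 - 72.208.94.255) does not contain 72.208.126.75
  73.208.126.0/23 (73.208.126.0 - 73.208.127.255) does not contain 72.208.126.75
  72.208.116.0/22 (72.208.116.0 - 72.208.119.255) does not contain 72.208.126.75
  72.209.120.0/21 (72.209.120.0 - 72.209.127.255) does not contain 72.208.126.75
  72.208.96.0/20 (72.208.96.0 - 72.208.111.255) does not contain 72.208.126.75
  72.210.0.0/16 (72.210.0.0 - 72.210.255.255) does not contain 72.208.126.75
Longest matching prefix is /15 -> next hop Router V.

Router V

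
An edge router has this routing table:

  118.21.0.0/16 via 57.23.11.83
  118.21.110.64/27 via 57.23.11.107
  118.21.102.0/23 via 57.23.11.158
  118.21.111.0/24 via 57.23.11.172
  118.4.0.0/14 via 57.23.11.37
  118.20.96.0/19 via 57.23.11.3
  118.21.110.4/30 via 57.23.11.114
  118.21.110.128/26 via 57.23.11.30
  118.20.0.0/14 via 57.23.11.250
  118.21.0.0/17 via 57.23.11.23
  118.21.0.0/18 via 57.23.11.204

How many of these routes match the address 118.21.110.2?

Prefixes containing 118.21.110.2:
  118.20.0.0/14 (118.20.0.0 - 118.23.255.255)
  118.21.0.0/16 (118.21.0.0 - 118.21.255.255)
  118.21.0.0/17 (118.21.0.0 - 118.21.127.255)
Total matching entries: 3.

3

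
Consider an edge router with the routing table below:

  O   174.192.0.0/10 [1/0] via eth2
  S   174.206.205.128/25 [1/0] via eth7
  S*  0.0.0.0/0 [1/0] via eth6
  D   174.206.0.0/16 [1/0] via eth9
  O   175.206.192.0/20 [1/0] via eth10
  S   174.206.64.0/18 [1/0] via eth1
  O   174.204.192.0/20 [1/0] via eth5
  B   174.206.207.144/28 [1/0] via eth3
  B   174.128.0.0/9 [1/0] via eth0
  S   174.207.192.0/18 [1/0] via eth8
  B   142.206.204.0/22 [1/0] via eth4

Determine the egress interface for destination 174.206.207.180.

eth9

Routes whose prefix contains 174.206.207.180:
  0.0.0.0/0 (default, matches everything) -> eth6
  174.128.0.0/9 (174.128.0.0 - 174.255.255.255) -> eth0
  174.192.0.0/10 (174.192.0.0 - 174.255.255.255) -> eth2
  174.206.0.0/16 (174.206.0.0 - 174.206.255.255) -> eth9
More-specific entries that do NOT match:
  174.206.207.144/28 (174.206.207.144 - 174.206.207.159) does not contain 174.206.207.180
  174.206.205.128/25 (174.206.205.128 - 174.206.205.255) does not contain 174.206.207.180
  142.206.204.0/22 (142.206.204.0 - 142.206.207.255) does not contain 174.206.207.180
  175.206.192.0/20 (175.206.192.0 - 175.206.207.255) does not contain 174.206.207.180
  174.204.192.0/20 (174.204.192.0 - 174.204.207.255) does not contain 174.206.207.180
  174.206.64.0/18 (174.206.64.0 - 174.206.127.255) does not contain 174.206.207.180
  174.207.192.0/18 (174.207.192.0 - 174.207.255.255) does not contain 174.206.207.180
Longest matching prefix is /16 -> interface eth9.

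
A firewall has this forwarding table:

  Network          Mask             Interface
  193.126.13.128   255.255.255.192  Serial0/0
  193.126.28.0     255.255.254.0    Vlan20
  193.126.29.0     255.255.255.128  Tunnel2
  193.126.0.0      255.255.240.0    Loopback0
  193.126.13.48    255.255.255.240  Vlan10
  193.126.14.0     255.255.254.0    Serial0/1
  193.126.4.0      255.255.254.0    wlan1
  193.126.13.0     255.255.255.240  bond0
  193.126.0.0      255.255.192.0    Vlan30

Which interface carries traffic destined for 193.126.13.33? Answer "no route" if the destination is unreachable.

Routes whose prefix contains 193.126.13.33:
  193.126.0.0/18 (193.126.0.0 - 193.126.63.255) -> Vlan30
  193.126.0.0/20 (193.126.0.0 - 193.126.15.255) -> Loopback0
More-specific entries that do NOT match:
  193.126.13.48/28 (193.126.13.48 - 193.126.13.63) does not contain 193.126.13.33
  193.126.13.0/28 (193.126.13.0 - 193.126.13.15) does not contain 193.126.13.33
  193.126.13.128/26 (193.126.13.128 - 193.126.13.191) does not contain 193.126.13.33
  193.126.29.0/25 (193.126.29.0 - 193.126.29.127) does not contain 193.126.13.33
  193.126.28.0/23 (193.126.28.0 - 193.126.29.255) does not contain 193.126.13.33
  193.126.14.0/23 (193.126.14.0 - 193.126.15.255) does not contain 193.126.13.33
  193.126.4.0/23 (193.126.4.0 - 193.126.5.255) does not contain 193.126.13.33
Longest matching prefix is /20 -> interface Loopback0.

Loopback0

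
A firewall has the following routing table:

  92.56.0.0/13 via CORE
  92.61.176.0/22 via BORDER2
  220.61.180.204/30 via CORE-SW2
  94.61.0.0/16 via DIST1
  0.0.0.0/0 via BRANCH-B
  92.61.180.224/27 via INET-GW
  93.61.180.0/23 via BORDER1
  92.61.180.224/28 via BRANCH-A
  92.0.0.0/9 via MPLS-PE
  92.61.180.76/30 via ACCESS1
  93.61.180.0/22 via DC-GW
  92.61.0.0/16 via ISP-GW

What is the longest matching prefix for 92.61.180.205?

92.61.0.0/16

Entries matching 92.61.180.205:
  0.0.0.0/0 (default, matches everything)
  92.0.0.0/9 (92.0.0.0 - 92.127.255.255)
  92.56.0.0/13 (92.56.0.0 - 92.63.255.255)
  92.61.0.0/16 (92.61.0.0 - 92.61.255.255)
Most specific is 92.61.0.0/16.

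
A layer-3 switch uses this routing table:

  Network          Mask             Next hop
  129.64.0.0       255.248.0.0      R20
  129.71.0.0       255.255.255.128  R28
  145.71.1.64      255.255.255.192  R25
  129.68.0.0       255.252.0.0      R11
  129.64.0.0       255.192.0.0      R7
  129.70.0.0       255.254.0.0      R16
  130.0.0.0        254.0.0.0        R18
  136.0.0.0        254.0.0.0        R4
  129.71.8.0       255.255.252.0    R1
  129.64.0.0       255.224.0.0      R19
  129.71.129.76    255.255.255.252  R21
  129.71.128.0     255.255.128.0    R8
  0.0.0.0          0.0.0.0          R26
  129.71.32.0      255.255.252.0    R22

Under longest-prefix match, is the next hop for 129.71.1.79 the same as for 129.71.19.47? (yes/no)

129.71.1.79: longest match 129.70.0.0/15 -> R16
129.71.19.47: longest match 129.70.0.0/15 -> R16

yes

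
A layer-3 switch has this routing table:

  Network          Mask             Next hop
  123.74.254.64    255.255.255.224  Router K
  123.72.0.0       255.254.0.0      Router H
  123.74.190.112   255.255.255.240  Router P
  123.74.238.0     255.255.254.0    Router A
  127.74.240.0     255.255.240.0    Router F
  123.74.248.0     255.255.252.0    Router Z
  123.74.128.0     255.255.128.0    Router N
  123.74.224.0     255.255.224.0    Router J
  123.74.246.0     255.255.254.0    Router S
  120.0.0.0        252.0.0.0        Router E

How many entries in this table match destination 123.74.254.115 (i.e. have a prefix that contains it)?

3

Prefixes containing 123.74.254.115:
  120.0.0.0/6 (120.0.0.0 - 123.255.255.255)
  123.74.128.0/17 (123.74.128.0 - 123.74.255.255)
  123.74.224.0/19 (123.74.224.0 - 123.74.255.255)
Total matching entries: 3.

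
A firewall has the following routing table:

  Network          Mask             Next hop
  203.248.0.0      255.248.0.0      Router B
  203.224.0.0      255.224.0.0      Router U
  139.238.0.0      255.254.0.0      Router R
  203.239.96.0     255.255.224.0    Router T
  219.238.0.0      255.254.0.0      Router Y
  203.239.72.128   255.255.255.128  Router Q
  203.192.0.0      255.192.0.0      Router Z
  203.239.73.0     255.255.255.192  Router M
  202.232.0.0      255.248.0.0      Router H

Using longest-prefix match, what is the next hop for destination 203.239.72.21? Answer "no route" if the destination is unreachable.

Router U

Routes whose prefix contains 203.239.72.21:
  203.192.0.0/10 (203.192.0.0 - 203.255.255.255) -> Router Z
  203.224.0.0/11 (203.224.0.0 - 203.255.255.255) -> Router U
More-specific entries that do NOT match:
  203.239.73.0/26 (203.239.73.0 - 203.239.73.63) does not contain 203.239.72.21
  203.239.72.128/25 (203.239.72.128 - 203.239.72.255) does not contain 203.239.72.21
  203.239.96.0/19 (203.239.96.0 - 203.239.127.255) does not contain 203.239.72.21
  139.238.0.0/15 (139.238.0.0 - 139.239.255.255) does not contain 203.239.72.21
  219.238.0.0/15 (219.238.0.0 - 219.239.255.255) does not contain 203.239.72.21
  203.248.0.0/13 (203.248.0.0 - 203.255.255.255) does not contain 203.239.72.21
  202.232.0.0/13 (202.232.0.0 - 202.239.255.255) does not contain 203.239.72.21
Longest matching prefix is /11 -> next hop Router U.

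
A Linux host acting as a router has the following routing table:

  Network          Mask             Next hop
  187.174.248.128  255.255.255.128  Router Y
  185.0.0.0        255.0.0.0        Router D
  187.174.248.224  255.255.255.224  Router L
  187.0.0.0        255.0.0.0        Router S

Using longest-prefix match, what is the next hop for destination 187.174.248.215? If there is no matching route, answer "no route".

Routes whose prefix contains 187.174.248.215:
  187.0.0.0/8 (187.0.0.0 - 187.255.255.255) -> Router S
  187.174.248.128/25 (187.174.248.128 - 187.174.248.255) -> Router Y
More-specific entries that do NOT match:
  187.174.248.224/27 (187.174.248.224 - 187.174.248.255) does not contain 187.174.248.215
Longest matching prefix is /25 -> next hop Router Y.

Router Y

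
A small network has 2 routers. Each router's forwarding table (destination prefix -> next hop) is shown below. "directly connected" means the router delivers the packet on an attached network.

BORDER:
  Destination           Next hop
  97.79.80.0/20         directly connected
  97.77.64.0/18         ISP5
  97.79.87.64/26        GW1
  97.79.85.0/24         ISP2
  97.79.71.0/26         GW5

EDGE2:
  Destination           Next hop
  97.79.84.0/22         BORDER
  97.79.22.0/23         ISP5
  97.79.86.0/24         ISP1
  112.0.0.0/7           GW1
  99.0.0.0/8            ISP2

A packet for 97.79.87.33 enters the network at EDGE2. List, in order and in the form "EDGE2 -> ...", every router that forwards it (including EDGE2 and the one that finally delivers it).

EDGE2 -> BORDER

At EDGE2: longest match for 97.79.87.33 is 97.79.84.0/22 -> BORDER
At BORDER: longest match for 97.79.87.33 is 97.79.80.0/20 -> directly connected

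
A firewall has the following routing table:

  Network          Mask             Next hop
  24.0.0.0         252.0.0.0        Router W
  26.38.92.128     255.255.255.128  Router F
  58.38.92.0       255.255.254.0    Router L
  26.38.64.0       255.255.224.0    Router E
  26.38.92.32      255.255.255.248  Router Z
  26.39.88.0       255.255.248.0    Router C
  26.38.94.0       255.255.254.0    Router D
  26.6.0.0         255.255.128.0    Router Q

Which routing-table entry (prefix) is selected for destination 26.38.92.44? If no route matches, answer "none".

Entries matching 26.38.92.44:
  24.0.0.0/6 (24.0.0.0 - 27.255.255.255)
  26.38.64.0/19 (26.38.64.0 - 26.38.95.255)
Most specific is 26.38.64.0/19.

26.38.64.0/19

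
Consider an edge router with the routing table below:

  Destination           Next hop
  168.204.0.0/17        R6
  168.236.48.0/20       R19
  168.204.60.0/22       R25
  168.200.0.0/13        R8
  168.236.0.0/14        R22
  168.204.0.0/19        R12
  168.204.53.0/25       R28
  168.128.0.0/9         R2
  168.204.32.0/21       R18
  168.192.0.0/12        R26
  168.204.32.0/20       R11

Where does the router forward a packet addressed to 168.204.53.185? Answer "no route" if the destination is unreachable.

R6

Routes whose prefix contains 168.204.53.185:
  168.128.0.0/9 (168.128.0.0 - 168.255.255.255) -> R2
  168.192.0.0/12 (168.192.0.0 - 168.207.255.255) -> R26
  168.200.0.0/13 (168.200.0.0 - 168.207.255.255) -> R8
  168.204.0.0/17 (168.204.0.0 - 168.204.127.255) -> R6
More-specific entries that do NOT match:
  168.204.53.0/25 (168.204.53.0 - 168.204.53.127) does not contain 168.204.53.185
  168.204.60.0/22 (168.204.60.0 - 168.204.63.255) does not contain 168.204.53.185
  168.204.32.0/21 (168.204.32.0 - 168.204.39.255) does not contain 168.204.53.185
  168.236.48.0/20 (168.236.48.0 - 168.236.63.255) does not contain 168.204.53.185
  168.204.32.0/20 (168.204.32.0 - 168.204.47.255) does not contain 168.204.53.185
  168.204.0.0/19 (168.204.0.0 - 168.204.31.255) does not contain 168.204.53.185
Longest matching prefix is /17 -> next hop R6.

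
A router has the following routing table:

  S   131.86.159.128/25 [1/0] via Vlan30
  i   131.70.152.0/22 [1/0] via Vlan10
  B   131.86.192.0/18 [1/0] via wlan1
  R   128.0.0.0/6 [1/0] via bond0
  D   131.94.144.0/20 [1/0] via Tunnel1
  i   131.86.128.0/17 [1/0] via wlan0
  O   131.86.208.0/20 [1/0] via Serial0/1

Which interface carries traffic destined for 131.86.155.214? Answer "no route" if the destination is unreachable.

wlan0

Routes whose prefix contains 131.86.155.214:
  128.0.0.0/6 (128.0.0.0 - 131.255.255.255) -> bond0
  131.86.128.0/17 (131.86.128.0 - 131.86.255.255) -> wlan0
More-specific entries that do NOT match:
  131.86.159.128/25 (131.86.159.128 - 131.86.159.255) does not contain 131.86.155.214
  131.70.152.0/22 (131.70.152.0 - 131.70.155.255) does not contain 131.86.155.214
  131.94.144.0/20 (131.94.144.0 - 131.94.159.255) does not contain 131.86.155.214
  131.86.208.0/20 (131.86.208.0 - 131.86.223.255) does not contain 131.86.155.214
  131.86.192.0/18 (131.86.192.0 - 131.86.255.255) does not contain 131.86.155.214
Longest matching prefix is /17 -> interface wlan0.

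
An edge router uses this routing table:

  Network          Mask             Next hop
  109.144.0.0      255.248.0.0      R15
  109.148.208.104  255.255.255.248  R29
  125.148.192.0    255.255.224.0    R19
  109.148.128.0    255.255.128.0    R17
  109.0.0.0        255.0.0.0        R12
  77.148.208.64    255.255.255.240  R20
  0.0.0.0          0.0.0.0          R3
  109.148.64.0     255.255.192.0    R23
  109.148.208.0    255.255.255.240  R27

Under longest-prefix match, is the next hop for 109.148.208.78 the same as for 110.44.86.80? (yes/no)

109.148.208.78: longest match 109.148.128.0/17 -> R17
110.44.86.80: longest match 0.0.0.0/0 -> R3

no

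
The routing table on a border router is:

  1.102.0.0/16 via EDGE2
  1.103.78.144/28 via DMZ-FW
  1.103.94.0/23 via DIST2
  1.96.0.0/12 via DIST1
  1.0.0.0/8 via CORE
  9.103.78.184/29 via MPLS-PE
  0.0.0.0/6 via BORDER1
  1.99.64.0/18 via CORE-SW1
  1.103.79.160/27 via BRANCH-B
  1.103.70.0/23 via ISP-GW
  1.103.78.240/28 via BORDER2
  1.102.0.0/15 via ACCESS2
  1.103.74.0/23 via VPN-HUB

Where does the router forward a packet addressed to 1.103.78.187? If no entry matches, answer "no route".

ACCESS2

Routes whose prefix contains 1.103.78.187:
  0.0.0.0/6 (0.0.0.0 - 3.255.255.255) -> BORDER1
  1.0.0.0/8 (1.0.0.0 - 1.255.255.255) -> CORE
  1.96.0.0/12 (1.96.0.0 - 1.111.255.255) -> DIST1
  1.102.0.0/15 (1.102.0.0 - 1.103.255.255) -> ACCESS2
More-specific entries that do NOT match:
  9.103.78.184/29 (9.103.78.184 - 9.103.78.191) does not contain 1.103.78.187
  1.103.78.144/28 (1.103.78.144 - 1.103.78.159) does not contain 1.103.78.187
  1.103.78.240/28 (1.103.78.240 - 1.103.78.255) does not contain 1.103.78.187
  1.103.79.160/27 (1.103.79.160 - 1.103.79.191) does not contain 1.103.78.187
  1.103.94.0/23 (1.103.94.0 - 1.103.95.255) does not contain 1.103.78.187
  1.103.70.0/23 (1.103.70.0 - 1.103.71.255) does not contain 1.103.78.187
  1.103.74.0/23 (1.103.74.0 - 1.103.75.255) does not contain 1.103.78.187
  1.99.64.0/18 (1.99.64.0 - 1.99.127.255) does not contain 1.103.78.187
  1.102.0.0/16 (1.102.0.0 - 1.102.255.255) does not contain 1.103.78.187
Longest matching prefix is /15 -> next hop ACCESS2.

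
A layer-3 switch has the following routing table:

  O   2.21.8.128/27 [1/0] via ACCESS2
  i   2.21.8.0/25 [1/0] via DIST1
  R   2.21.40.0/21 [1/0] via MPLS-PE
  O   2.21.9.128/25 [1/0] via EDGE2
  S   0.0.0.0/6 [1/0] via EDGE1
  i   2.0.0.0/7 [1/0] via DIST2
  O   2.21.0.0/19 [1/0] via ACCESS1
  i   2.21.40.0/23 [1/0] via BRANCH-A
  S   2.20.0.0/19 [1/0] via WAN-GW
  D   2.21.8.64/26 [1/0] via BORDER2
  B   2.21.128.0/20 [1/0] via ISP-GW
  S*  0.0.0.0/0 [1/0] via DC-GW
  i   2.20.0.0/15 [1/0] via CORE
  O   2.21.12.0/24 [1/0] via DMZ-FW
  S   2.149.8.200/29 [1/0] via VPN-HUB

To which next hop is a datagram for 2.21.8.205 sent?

ACCESS1

Routes whose prefix contains 2.21.8.205:
  0.0.0.0/0 (default, matches everything) -> DC-GW
  0.0.0.0/6 (0.0.0.0 - 3.255.255.255) -> EDGE1
  2.0.0.0/7 (2.0.0.0 - 3.255.255.255) -> DIST2
  2.20.0.0/15 (2.20.0.0 - 2.21.255.255) -> CORE
  2.21.0.0/19 (2.21.0.0 - 2.21.31.255) -> ACCESS1
More-specific entries that do NOT match:
  2.149.8.200/29 (2.149.8.200 - 2.149.8.207) does not contain 2.21.8.205
  2.21.8.128/27 (2.21.8.128 - 2.21.8.159) does not contain 2.21.8.205
  2.21.8.64/26 (2.21.8.64 - 2.21.8.127) does not contain 2.21.8.205
  2.21.8.0/25 (2.21.8.0 - 2.21.8.127) does not contain 2.21.8.205
  2.21.9.128/25 (2.21.9.128 - 2.21.9.255) does not contain 2.21.8.205
  2.21.12.0/24 (2.21.12.0 - 2.21.12.255) does not contain 2.21.8.205
  2.21.40.0/23 (2.21.40.0 - 2.21.41.255) does not contain 2.21.8.205
  2.21.40.0/21 (2.21.40.0 - 2.21.47.255) does not contain 2.21.8.205
  2.21.128.0/20 (2.21.128.0 - 2.21.143.255) does not contain 2.21.8.205
Longest matching prefix is /19 -> next hop ACCESS1.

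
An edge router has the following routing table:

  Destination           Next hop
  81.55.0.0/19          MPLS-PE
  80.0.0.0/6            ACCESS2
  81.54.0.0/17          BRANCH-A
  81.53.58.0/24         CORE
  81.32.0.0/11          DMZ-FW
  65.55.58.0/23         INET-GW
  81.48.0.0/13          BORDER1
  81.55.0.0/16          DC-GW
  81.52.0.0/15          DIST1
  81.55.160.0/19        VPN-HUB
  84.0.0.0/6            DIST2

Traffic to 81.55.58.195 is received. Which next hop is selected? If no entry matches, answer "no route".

DC-GW

Routes whose prefix contains 81.55.58.195:
  80.0.0.0/6 (80.0.0.0 - 83.255.255.255) -> ACCESS2
  81.32.0.0/11 (81.32.0.0 - 81.63.255.255) -> DMZ-FW
  81.48.0.0/13 (81.48.0.0 - 81.55.255.255) -> BORDER1
  81.55.0.0/16 (81.55.0.0 - 81.55.255.255) -> DC-GW
More-specific entries that do NOT match:
  81.53.58.0/24 (81.53.58.0 - 81.53.58.255) does not contain 81.55.58.195
  65.55.58.0/23 (65.55.58.0 - 65.55.59.255) does not contain 81.55.58.195
  81.55.0.0/19 (81.55.0.0 - 81.55.31.255) does not contain 81.55.58.195
  81.55.160.0/19 (81.55.160.0 - 81.55.191.255) does not contain 81.55.58.195
  81.54.0.0/17 (81.54.0.0 - 81.54.127.255) does not contain 81.55.58.195
Longest matching prefix is /16 -> next hop DC-GW.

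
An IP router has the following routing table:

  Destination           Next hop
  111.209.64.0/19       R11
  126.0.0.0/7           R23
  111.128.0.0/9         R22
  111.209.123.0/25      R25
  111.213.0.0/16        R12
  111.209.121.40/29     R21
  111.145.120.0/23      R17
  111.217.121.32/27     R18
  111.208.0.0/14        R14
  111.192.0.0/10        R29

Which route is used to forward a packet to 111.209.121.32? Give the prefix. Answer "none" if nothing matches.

111.208.0.0/14

Entries matching 111.209.121.32:
  111.128.0.0/9 (111.128.0.0 - 111.255.255.255)
  111.192.0.0/10 (111.192.0.0 - 111.255.255.255)
  111.208.0.0/14 (111.208.0.0 - 111.211.255.255)
Most specific is 111.208.0.0/14.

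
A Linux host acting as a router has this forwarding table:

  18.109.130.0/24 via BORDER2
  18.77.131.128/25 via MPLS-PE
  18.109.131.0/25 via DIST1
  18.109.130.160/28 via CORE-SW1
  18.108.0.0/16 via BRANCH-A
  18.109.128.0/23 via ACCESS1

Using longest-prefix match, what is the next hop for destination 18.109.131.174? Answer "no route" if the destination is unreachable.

No entry's prefix contains 18.109.131.174; there is no default route.

no route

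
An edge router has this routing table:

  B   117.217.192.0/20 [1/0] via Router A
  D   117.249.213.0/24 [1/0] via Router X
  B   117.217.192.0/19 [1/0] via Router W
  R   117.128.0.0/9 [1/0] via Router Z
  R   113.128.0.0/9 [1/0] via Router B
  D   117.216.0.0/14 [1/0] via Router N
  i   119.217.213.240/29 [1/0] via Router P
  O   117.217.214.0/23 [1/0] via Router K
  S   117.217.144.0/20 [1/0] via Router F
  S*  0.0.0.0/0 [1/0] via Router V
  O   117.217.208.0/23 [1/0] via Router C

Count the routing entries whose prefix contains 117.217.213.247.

Prefixes containing 117.217.213.247:
  0.0.0.0/0 (default, matches everything)
  117.128.0.0/9 (117.128.0.0 - 117.255.255.255)
  117.216.0.0/14 (117.216.0.0 - 117.219.255.255)
  117.217.192.0/19 (117.217.192.0 - 117.217.223.255)
Total matching entries: 4.

4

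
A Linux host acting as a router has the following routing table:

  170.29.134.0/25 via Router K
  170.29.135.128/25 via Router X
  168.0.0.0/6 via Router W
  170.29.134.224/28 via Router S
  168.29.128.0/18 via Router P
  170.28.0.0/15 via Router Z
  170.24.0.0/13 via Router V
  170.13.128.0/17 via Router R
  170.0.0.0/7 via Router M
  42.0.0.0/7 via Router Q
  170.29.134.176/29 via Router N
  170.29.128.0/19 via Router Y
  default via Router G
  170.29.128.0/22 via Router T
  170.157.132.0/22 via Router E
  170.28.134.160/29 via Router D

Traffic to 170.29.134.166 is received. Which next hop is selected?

Router Y

Routes whose prefix contains 170.29.134.166:
  0.0.0.0/0 (default, matches everything) -> Router G
  168.0.0.0/6 (168.0.0.0 - 171.255.255.255) -> Router W
  170.0.0.0/7 (170.0.0.0 - 171.255.255.255) -> Router M
  170.24.0.0/13 (170.24.0.0 - 170.31.255.255) -> Router V
  170.28.0.0/15 (170.28.0.0 - 170.29.255.255) -> Router Z
  170.29.128.0/19 (170.29.128.0 - 170.29.159.255) -> Router Y
More-specific entries that do NOT match:
  170.29.134.176/29 (170.29.134.176 - 170.29.134.183) does not contain 170.29.134.166
  170.28.134.160/29 (170.28.134.160 - 170.28.134.167) does not contain 170.29.134.166
  170.29.134.224/28 (170.29.134.224 - 170.29.134.239) does not contain 170.29.134.166
  170.29.134.0/25 (170.29.134.0 - 170.29.134.127) does not contain 170.29.134.166
  170.29.135.128/25 (170.29.135.128 - 170.29.135.255) does not contain 170.29.134.166
  170.29.128.0/22 (170.29.128.0 - 170.29.131.255) does not contain 170.29.134.166
  170.157.132.0/22 (170.157.132.0 - 170.157.135.255) does not contain 170.29.134.166
Longest matching prefix is /19 -> next hop Router Y.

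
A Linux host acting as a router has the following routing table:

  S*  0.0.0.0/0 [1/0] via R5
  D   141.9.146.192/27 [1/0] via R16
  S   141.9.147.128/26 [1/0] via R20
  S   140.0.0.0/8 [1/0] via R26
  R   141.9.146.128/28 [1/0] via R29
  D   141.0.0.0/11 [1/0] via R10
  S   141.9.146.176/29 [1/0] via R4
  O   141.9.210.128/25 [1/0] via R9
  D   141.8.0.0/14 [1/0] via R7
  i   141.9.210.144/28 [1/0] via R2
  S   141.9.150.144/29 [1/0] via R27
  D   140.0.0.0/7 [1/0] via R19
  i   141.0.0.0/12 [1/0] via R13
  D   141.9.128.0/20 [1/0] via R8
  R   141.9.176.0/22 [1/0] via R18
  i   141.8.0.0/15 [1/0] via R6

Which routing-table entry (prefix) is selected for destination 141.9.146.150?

141.8.0.0/15

Entries matching 141.9.146.150:
  0.0.0.0/0 (default, matches everything)
  140.0.0.0/7 (140.0.0.0 - 141.255.255.255)
  141.0.0.0/11 (141.0.0.0 - 141.31.255.255)
  141.0.0.0/12 (141.0.0.0 - 141.15.255.255)
  141.8.0.0/14 (141.8.0.0 - 141.11.255.255)
  141.8.0.0/15 (141.8.0.0 - 141.9.255.255)
Most specific is 141.8.0.0/15.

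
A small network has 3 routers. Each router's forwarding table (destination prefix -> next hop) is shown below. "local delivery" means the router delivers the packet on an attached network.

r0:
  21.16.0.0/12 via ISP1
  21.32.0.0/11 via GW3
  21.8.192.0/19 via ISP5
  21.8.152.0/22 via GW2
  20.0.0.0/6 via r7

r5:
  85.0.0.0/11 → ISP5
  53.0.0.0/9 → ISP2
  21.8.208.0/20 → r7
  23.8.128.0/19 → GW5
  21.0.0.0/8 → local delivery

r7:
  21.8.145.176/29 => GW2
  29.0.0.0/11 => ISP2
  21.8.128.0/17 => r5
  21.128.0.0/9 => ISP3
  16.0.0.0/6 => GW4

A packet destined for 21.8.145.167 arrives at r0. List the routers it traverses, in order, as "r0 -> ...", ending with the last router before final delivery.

r0 -> r7 -> r5

At r0: longest match for 21.8.145.167 is 20.0.0.0/6 -> r7
At r7: longest match for 21.8.145.167 is 21.8.128.0/17 -> r5
At r5: longest match for 21.8.145.167 is 21.0.0.0/8 -> local delivery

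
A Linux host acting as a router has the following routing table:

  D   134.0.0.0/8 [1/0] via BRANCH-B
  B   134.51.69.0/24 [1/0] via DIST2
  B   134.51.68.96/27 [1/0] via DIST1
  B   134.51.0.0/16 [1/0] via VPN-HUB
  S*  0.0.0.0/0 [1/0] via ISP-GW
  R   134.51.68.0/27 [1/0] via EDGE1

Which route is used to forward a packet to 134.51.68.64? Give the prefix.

Entries matching 134.51.68.64:
  0.0.0.0/0 (default, matches everything)
  134.0.0.0/8 (134.0.0.0 - 134.255.255.255)
  134.51.0.0/16 (134.51.0.0 - 134.51.255.255)
Most specific is 134.51.0.0/16.

134.51.0.0/16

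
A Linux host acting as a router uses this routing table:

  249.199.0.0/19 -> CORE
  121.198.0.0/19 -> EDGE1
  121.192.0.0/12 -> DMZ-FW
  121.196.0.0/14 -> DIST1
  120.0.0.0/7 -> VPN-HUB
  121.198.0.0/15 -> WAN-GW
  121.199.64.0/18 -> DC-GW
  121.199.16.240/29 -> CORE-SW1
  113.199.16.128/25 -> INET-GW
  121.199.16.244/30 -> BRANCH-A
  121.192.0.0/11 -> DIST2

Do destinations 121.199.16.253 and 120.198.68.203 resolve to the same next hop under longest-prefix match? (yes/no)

121.199.16.253: longest match 121.198.0.0/15 -> WAN-GW
120.198.68.203: longest match 120.0.0.0/7 -> VPN-HUB

no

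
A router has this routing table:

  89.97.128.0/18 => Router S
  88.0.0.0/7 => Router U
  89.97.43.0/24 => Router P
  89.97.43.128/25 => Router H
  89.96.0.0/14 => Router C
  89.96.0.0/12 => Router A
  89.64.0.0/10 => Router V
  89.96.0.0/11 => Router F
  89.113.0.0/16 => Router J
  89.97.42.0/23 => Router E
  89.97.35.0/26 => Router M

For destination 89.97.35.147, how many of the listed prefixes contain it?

Prefixes containing 89.97.35.147:
  88.0.0.0/7 (88.0.0.0 - 89.255.255.255)
  89.64.0.0/10 (89.64.0.0 - 89.127.255.255)
  89.96.0.0/11 (89.96.0.0 - 89.127.255.255)
  89.96.0.0/12 (89.96.0.0 - 89.111.255.255)
  89.96.0.0/14 (89.96.0.0 - 89.99.255.255)
Total matching entries: 5.

5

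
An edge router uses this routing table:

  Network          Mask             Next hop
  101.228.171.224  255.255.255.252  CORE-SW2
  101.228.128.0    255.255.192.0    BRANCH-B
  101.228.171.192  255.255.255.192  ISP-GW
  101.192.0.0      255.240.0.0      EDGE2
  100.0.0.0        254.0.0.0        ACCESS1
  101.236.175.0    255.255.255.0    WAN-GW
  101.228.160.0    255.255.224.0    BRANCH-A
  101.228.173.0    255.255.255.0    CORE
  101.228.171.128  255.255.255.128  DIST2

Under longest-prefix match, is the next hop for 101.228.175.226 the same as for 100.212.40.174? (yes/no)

no

101.228.175.226: longest match 101.228.160.0/19 -> BRANCH-A
100.212.40.174: longest match 100.0.0.0/7 -> ACCESS1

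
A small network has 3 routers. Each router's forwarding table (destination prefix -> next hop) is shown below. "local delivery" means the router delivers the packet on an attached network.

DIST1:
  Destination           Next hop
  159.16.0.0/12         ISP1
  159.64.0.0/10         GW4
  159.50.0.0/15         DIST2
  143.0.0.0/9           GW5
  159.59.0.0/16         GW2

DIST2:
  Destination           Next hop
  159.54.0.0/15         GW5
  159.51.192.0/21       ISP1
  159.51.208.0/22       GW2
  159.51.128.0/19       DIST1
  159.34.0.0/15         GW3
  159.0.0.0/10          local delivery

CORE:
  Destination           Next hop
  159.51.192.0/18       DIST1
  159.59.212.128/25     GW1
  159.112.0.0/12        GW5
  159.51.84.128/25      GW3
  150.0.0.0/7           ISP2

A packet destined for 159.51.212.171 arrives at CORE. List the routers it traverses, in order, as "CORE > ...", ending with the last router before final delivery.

At CORE: longest match for 159.51.212.171 is 159.51.192.0/18 -> DIST1
At DIST1: longest match for 159.51.212.171 is 159.50.0.0/15 -> DIST2
At DIST2: longest match for 159.51.212.171 is 159.0.0.0/10 -> local delivery

CORE > DIST1 > DIST2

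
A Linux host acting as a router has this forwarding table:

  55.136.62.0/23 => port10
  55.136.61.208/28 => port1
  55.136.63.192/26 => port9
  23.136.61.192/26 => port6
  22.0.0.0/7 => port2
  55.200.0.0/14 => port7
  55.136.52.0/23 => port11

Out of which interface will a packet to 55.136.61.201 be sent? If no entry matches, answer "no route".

no route

No entry's prefix contains 55.136.61.201; there is no default route.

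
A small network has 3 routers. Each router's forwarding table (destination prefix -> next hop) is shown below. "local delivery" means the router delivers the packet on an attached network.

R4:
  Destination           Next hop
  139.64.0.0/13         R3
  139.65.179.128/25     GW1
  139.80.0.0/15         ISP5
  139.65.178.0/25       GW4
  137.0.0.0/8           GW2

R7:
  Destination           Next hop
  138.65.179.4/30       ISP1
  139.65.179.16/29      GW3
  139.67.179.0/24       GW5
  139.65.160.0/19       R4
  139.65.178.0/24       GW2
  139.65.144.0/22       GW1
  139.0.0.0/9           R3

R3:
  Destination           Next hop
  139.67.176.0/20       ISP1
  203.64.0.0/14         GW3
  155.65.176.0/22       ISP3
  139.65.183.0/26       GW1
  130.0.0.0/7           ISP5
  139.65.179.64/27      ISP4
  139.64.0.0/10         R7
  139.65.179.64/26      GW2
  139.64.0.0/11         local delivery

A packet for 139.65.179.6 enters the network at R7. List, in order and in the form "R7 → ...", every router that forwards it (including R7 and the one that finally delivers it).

R7 → R4 → R3

At R7: longest match for 139.65.179.6 is 139.65.160.0/19 -> R4
At R4: longest match for 139.65.179.6 is 139.64.0.0/13 -> R3
At R3: longest match for 139.65.179.6 is 139.64.0.0/11 -> local delivery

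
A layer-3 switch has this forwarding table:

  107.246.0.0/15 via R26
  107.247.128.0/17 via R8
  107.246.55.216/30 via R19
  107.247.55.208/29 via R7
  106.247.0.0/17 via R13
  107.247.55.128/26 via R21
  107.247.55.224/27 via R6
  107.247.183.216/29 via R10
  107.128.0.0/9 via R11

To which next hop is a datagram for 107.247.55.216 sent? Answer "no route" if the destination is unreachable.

R26

Routes whose prefix contains 107.247.55.216:
  107.128.0.0/9 (107.128.0.0 - 107.255.255.255) -> R11
  107.246.0.0/15 (107.246.0.0 - 107.247.255.255) -> R26
More-specific entries that do NOT match:
  107.246.55.216/30 (107.246.55.216 - 107.246.55.219) does not contain 107.247.55.216
  107.247.55.208/29 (107.247.55.208 - 107.247.55.215) does not contain 107.247.55.216
  107.247.183.216/29 (107.247.183.216 - 107.247.183.223) does not contain 107.247.55.216
  107.247.55.224/27 (107.247.55.224 - 107.247.55.255) does not contain 107.247.55.216
  107.247.55.128/26 (107.247.55.128 - 107.247.55.191) does not contain 107.247.55.216
  107.247.128.0/17 (107.247.128.0 - 107.247.255.255) does not contain 107.247.55.216
  106.247.0.0/17 (106.247.0.0 - 106.247.127.255) does not contain 107.247.55.216
Longest matching prefix is /15 -> next hop R26.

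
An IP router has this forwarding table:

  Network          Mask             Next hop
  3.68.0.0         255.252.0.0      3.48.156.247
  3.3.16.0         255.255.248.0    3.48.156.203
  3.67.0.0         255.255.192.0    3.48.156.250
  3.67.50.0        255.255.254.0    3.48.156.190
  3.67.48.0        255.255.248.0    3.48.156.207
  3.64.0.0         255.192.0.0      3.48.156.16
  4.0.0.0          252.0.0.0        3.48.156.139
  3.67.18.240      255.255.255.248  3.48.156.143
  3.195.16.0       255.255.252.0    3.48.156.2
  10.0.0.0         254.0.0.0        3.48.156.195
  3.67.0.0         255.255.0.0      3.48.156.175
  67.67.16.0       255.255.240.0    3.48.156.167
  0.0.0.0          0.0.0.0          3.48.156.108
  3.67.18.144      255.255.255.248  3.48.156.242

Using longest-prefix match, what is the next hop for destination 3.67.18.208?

Routes whose prefix contains 3.67.18.208:
  0.0.0.0/0 (default, matches everything) -> 3.48.156.108
  3.64.0.0/10 (3.64.0.0 - 3.127.255.255) -> 3.48.156.16
  3.67.0.0/16 (3.67.0.0 - 3.67.255.255) -> 3.48.156.175
  3.67.0.0/18 (3.67.0.0 - 3.67.63.255) -> 3.48.156.250
More-specific entries that do NOT match:
  3.67.18.240/29 (3.67.18.240 - 3.67.18.247) does not contain 3.67.18.208
  3.67.18.144/29 (3.67.18.144 - 3.67.18.151) does not contain 3.67.18.208
  3.67.50.0/23 (3.67.50.0 - 3.67.51.255) does not contain 3.67.18.208
  3.195.16.0/22 (3.195.16.0 - 3.195.19.255) does not contain 3.67.18.208
  3.3.16.0/21 (3.3.16.0 - 3.3.23.255) does not contain 3.67.18.208
  3.67.48.0/21 (3.67.48.0 - 3.67.55.255) does not contain 3.67.18.208
  67.67.16.0/20 (67.67.16.0 - 67.67.31.255) does not contain 3.67.18.208
Longest matching prefix is /18 -> next hop 3.48.156.250.

3.48.156.250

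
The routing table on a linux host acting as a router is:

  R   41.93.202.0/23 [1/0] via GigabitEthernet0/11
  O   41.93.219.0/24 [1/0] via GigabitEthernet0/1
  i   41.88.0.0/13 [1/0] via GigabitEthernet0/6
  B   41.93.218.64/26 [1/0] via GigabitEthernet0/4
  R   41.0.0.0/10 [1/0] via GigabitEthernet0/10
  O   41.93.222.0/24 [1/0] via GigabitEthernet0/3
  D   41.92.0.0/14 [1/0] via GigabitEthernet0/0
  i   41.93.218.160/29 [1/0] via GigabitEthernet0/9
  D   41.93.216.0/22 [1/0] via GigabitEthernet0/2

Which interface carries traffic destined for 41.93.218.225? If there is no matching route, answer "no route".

Routes whose prefix contains 41.93.218.225:
  41.88.0.0/13 (41.88.0.0 - 41.95.255.255) -> GigabitEthernet0/6
  41.92.0.0/14 (41.92.0.0 - 41.95.255.255) -> GigabitEthernet0/0
  41.93.216.0/22 (41.93.216.0 - 41.93.219.255) -> GigabitEthernet0/2
More-specific entries that do NOT match:
  41.93.218.160/29 (41.93.218.160 - 41.93.218.167) does not contain 41.93.218.225
  41.93.218.64/26 (41.93.218.64 - 41.93.218.127) does not contain 41.93.218.225
  41.93.219.0/24 (41.93.219.0 - 41.93.219.255) does not contain 41.93.218.225
  41.93.222.0/24 (41.93.222.0 - 41.93.222.255) does not contain 41.93.218.225
  41.93.202.0/23 (41.93.202.0 - 41.93.203.255) does not contain 41.93.218.225
Longest matching prefix is /22 -> interface GigabitEthernet0/2.

GigabitEthernet0/2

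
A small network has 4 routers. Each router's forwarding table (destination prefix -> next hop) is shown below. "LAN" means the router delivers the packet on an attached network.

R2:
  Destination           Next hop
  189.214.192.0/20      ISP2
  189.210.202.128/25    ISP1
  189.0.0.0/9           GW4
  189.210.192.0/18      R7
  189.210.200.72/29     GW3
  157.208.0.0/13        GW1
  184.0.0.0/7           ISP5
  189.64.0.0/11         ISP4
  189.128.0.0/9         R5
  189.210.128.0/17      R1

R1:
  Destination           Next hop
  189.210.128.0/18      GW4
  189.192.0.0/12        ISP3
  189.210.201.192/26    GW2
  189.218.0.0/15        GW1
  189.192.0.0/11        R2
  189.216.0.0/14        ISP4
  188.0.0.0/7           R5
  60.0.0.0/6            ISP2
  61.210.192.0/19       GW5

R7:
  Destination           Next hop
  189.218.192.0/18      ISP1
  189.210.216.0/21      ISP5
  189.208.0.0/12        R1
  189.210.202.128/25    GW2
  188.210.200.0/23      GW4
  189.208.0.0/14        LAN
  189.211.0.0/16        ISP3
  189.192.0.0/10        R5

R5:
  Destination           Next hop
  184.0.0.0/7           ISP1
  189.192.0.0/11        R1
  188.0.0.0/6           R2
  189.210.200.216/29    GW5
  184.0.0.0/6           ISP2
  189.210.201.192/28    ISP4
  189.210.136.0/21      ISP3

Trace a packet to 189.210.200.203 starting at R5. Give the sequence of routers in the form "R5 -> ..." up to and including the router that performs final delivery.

At R5: longest match for 189.210.200.203 is 189.192.0.0/11 -> R1
At R1: longest match for 189.210.200.203 is 189.192.0.0/11 -> R2
At R2: longest match for 189.210.200.203 is 189.210.192.0/18 -> R7
At R7: longest match for 189.210.200.203 is 189.208.0.0/14 -> LAN

R5 -> R1 -> R2 -> R7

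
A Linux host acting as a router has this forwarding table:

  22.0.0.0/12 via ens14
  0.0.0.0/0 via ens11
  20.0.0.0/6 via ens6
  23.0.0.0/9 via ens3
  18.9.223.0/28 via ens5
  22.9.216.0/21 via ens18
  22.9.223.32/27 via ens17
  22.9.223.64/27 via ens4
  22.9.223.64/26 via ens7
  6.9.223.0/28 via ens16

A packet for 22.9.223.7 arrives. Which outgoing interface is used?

Routes whose prefix contains 22.9.223.7:
  0.0.0.0/0 (default, matches everything) -> ens11
  20.0.0.0/6 (20.0.0.0 - 23.255.255.255) -> ens6
  22.0.0.0/12 (22.0.0.0 - 22.15.255.255) -> ens14
  22.9.216.0/21 (22.9.216.0 - 22.9.223.255) -> ens18
More-specific entries that do NOT match:
  18.9.223.0/28 (18.9.223.0 - 18.9.223.15) does not contain 22.9.223.7
  6.9.223.0/28 (6.9.223.0 - 6.9.223.15) does not contain 22.9.223.7
  22.9.223.32/27 (22.9.223.32 - 22.9.223.63) does not contain 22.9.223.7
  22.9.223.64/27 (22.9.223.64 - 22.9.223.95) does not contain 22.9.223.7
  22.9.223.64/26 (22.9.223.64 - 22.9.223.127) does not contain 22.9.223.7
Longest matching prefix is /21 -> interface ens18.

ens18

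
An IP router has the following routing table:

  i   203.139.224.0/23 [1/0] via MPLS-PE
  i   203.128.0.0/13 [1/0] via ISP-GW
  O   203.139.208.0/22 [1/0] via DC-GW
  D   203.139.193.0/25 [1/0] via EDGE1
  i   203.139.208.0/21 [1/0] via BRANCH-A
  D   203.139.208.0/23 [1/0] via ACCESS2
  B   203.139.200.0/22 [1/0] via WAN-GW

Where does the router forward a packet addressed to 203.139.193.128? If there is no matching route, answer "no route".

No entry's prefix contains 203.139.193.128; there is no default route.

no route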